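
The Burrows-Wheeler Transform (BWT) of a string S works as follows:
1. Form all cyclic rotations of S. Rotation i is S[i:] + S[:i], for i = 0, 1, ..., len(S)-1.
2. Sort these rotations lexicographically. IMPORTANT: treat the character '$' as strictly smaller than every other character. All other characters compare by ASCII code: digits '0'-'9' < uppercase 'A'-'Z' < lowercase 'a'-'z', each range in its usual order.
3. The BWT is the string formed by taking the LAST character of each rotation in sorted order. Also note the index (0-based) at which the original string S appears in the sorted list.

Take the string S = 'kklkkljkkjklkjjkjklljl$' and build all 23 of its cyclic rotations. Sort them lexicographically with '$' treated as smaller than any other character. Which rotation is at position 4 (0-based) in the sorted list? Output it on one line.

All 23 rotations (rotation i = S[i:]+S[:i]):
  rot[0] = kklkkljkkjklkjjkjklljl$
  rot[1] = klkkljkkjklkjjkjklljl$k
  rot[2] = lkkljkkjklkjjkjklljl$kk
  rot[3] = kkljkkjklkjjkjklljl$kkl
  rot[4] = kljkkjklkjjkjklljl$kklk
  rot[5] = ljkkjklkjjkjklljl$kklkk
  rot[6] = jkkjklkjjkjklljl$kklkkl
  rot[7] = kkjklkjjkjklljl$kklkklj
  rot[8] = kjklkjjkjklljl$kklkkljk
  rot[9] = jklkjjkjklljl$kklkkljkk
  rot[10] = klkjjkjklljl$kklkkljkkj
  rot[11] = lkjjkjklljl$kklkkljkkjk
  rot[12] = kjjkjklljl$kklkkljkkjkl
  rot[13] = jjkjklljl$kklkkljkkjklk
  rot[14] = jkjklljl$kklkkljkkjklkj
  rot[15] = kjklljl$kklkkljkkjklkjj
  rot[16] = jklljl$kklkkljkkjklkjjk
  rot[17] = klljl$kklkkljkkjklkjjkj
  rot[18] = lljl$kklkkljkkjklkjjkjk
  rot[19] = ljl$kklkkljkkjklkjjkjkl
  rot[20] = jl$kklkkljkkjklkjjkjkll
  rot[21] = l$kklkkljkkjklkjjkjkllj
  rot[22] = $kklkkljkkjklkjjkjklljl
Sorted (with $ < everything):
  sorted[0] = $kklkkljkkjklkjjkjklljl
  sorted[1] = jjkjklljl$kklkkljkkjklk
  sorted[2] = jkjklljl$kklkkljkkjklkj
  sorted[3] = jkkjklkjjkjklljl$kklkkl
  sorted[4] = jklkjjkjklljl$kklkkljkk
  sorted[5] = jklljl$kklkkljkkjklkjjk
  sorted[6] = jl$kklkkljkkjklkjjkjkll
  sorted[7] = kjjkjklljl$kklkkljkkjkl
  sorted[8] = kjklkjjkjklljl$kklkkljk
  sorted[9] = kjklljl$kklkkljkkjklkjj
  sorted[10] = kkjklkjjkjklljl$kklkklj
  sorted[11] = kkljkkjklkjjkjklljl$kkl
  sorted[12] = kklkkljkkjklkjjkjklljl$
  sorted[13] = kljkkjklkjjkjklljl$kklk
  sorted[14] = klkjjkjklljl$kklkkljkkj
  sorted[15] = klkkljkkjklkjjkjklljl$k
  sorted[16] = klljl$kklkkljkkjklkjjkj
  sorted[17] = l$kklkkljkkjklkjjkjkllj
  sorted[18] = ljkkjklkjjkjklljl$kklkk
  sorted[19] = ljl$kklkkljkkjklkjjkjkl
  sorted[20] = lkjjkjklljl$kklkkljkkjk
  sorted[21] = lkkljkkjklkjjkjklljl$kk
  sorted[22] = lljl$kklkkljkkjklkjjkjk
sorted[4] = jklkjjkjklljl$kklkkljkk

Answer: jklkjjkjklljl$kklkkljkk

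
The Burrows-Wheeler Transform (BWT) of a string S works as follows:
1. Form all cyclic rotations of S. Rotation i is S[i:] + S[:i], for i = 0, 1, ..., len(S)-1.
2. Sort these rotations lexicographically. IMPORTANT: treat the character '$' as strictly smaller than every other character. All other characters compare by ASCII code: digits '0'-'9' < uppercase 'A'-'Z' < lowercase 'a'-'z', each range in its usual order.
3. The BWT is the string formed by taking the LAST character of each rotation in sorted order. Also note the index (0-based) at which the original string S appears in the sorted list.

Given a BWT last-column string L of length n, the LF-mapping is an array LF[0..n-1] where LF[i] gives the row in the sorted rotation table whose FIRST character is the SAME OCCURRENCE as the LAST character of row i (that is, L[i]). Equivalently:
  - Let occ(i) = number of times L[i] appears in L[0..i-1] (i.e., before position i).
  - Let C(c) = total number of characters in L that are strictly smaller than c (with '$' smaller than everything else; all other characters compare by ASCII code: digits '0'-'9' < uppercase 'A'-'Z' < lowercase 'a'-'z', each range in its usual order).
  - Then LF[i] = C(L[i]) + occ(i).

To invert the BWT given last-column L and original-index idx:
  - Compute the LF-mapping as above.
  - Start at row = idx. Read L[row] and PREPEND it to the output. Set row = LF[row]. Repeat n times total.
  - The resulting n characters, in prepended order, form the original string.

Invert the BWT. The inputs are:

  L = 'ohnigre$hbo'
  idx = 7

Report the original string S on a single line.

Answer: neighborho$

Derivation:
LF mapping: 8 4 7 6 3 10 2 0 5 1 9
Walk LF starting at row 7, prepending L[row]:
  step 1: row=7, L[7]='$', prepend. Next row=LF[7]=0
  step 2: row=0, L[0]='o', prepend. Next row=LF[0]=8
  step 3: row=8, L[8]='h', prepend. Next row=LF[8]=5
  step 4: row=5, L[5]='r', prepend. Next row=LF[5]=10
  step 5: row=10, L[10]='o', prepend. Next row=LF[10]=9
  step 6: row=9, L[9]='b', prepend. Next row=LF[9]=1
  step 7: row=1, L[1]='h', prepend. Next row=LF[1]=4
  step 8: row=4, L[4]='g', prepend. Next row=LF[4]=3
  step 9: row=3, L[3]='i', prepend. Next row=LF[3]=6
  step 10: row=6, L[6]='e', prepend. Next row=LF[6]=2
  step 11: row=2, L[2]='n', prepend. Next row=LF[2]=7
Reversed output: neighborho$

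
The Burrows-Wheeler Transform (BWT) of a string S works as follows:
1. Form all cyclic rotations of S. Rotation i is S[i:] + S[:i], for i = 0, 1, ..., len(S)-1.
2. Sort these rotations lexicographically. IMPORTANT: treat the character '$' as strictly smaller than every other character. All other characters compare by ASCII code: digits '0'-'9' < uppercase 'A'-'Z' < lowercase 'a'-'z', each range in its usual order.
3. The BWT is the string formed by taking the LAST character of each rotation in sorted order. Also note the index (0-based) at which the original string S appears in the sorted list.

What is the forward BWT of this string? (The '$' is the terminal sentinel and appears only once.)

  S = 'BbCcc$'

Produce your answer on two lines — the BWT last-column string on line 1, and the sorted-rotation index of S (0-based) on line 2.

All 6 rotations (rotation i = S[i:]+S[:i]):
  rot[0] = BbCcc$
  rot[1] = bCcc$B
  rot[2] = Ccc$Bb
  rot[3] = cc$BbC
  rot[4] = c$BbCc
  rot[5] = $BbCcc
Sorted (with $ < everything):
  sorted[0] = $BbCcc  (last char: 'c')
  sorted[1] = BbCcc$  (last char: '$')
  sorted[2] = Ccc$Bb  (last char: 'b')
  sorted[3] = bCcc$B  (last char: 'B')
  sorted[4] = c$BbCc  (last char: 'c')
  sorted[5] = cc$BbC  (last char: 'C')
Last column: c$bBcC
Original string S is at sorted index 1

Answer: c$bBcC
1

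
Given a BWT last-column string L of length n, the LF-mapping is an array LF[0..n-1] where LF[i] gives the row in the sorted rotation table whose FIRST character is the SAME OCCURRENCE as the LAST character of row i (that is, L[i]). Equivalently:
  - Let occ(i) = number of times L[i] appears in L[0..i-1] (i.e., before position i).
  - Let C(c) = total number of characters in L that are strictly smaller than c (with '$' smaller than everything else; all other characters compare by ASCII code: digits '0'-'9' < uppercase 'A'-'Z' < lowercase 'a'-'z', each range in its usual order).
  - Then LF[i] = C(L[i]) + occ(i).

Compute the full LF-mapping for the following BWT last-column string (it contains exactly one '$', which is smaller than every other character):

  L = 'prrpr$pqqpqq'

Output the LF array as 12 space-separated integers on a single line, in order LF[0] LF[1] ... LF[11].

Answer: 1 9 10 2 11 0 3 5 6 4 7 8

Derivation:
Char counts: '$':1, 'p':4, 'q':4, 'r':3
C (first-col start): C('$')=0, C('p')=1, C('q')=5, C('r')=9
L[0]='p': occ=0, LF[0]=C('p')+0=1+0=1
L[1]='r': occ=0, LF[1]=C('r')+0=9+0=9
L[2]='r': occ=1, LF[2]=C('r')+1=9+1=10
L[3]='p': occ=1, LF[3]=C('p')+1=1+1=2
L[4]='r': occ=2, LF[4]=C('r')+2=9+2=11
L[5]='$': occ=0, LF[5]=C('$')+0=0+0=0
L[6]='p': occ=2, LF[6]=C('p')+2=1+2=3
L[7]='q': occ=0, LF[7]=C('q')+0=5+0=5
L[8]='q': occ=1, LF[8]=C('q')+1=5+1=6
L[9]='p': occ=3, LF[9]=C('p')+3=1+3=4
L[10]='q': occ=2, LF[10]=C('q')+2=5+2=7
L[11]='q': occ=3, LF[11]=C('q')+3=5+3=8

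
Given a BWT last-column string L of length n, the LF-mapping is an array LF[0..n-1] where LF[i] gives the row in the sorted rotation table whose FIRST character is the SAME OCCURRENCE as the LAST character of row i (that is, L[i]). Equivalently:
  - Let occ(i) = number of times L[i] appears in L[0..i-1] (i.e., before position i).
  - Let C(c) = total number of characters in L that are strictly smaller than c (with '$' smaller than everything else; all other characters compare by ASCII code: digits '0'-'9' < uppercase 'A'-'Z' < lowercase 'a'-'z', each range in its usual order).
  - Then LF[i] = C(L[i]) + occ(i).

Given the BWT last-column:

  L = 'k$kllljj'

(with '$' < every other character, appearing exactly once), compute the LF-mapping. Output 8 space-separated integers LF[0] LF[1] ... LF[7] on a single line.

Answer: 3 0 4 5 6 7 1 2

Derivation:
Char counts: '$':1, 'j':2, 'k':2, 'l':3
C (first-col start): C('$')=0, C('j')=1, C('k')=3, C('l')=5
L[0]='k': occ=0, LF[0]=C('k')+0=3+0=3
L[1]='$': occ=0, LF[1]=C('$')+0=0+0=0
L[2]='k': occ=1, LF[2]=C('k')+1=3+1=4
L[3]='l': occ=0, LF[3]=C('l')+0=5+0=5
L[4]='l': occ=1, LF[4]=C('l')+1=5+1=6
L[5]='l': occ=2, LF[5]=C('l')+2=5+2=7
L[6]='j': occ=0, LF[6]=C('j')+0=1+0=1
L[7]='j': occ=1, LF[7]=C('j')+1=1+1=2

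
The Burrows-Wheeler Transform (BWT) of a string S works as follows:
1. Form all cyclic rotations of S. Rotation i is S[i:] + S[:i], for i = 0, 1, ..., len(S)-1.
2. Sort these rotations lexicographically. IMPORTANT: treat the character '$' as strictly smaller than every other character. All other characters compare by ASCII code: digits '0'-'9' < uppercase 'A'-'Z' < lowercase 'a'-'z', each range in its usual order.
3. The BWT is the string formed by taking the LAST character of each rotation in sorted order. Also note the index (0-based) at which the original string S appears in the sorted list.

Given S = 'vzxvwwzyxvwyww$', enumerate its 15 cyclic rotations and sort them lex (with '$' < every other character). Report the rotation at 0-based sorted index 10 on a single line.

Answer: xvwyww$vzxvwwzy

Derivation:
All 15 rotations (rotation i = S[i:]+S[:i]):
  rot[0] = vzxvwwzyxvwyww$
  rot[1] = zxvwwzyxvwyww$v
  rot[2] = xvwwzyxvwyww$vz
  rot[3] = vwwzyxvwyww$vzx
  rot[4] = wwzyxvwyww$vzxv
  rot[5] = wzyxvwyww$vzxvw
  rot[6] = zyxvwyww$vzxvww
  rot[7] = yxvwyww$vzxvwwz
  rot[8] = xvwyww$vzxvwwzy
  rot[9] = vwyww$vzxvwwzyx
  rot[10] = wyww$vzxvwwzyxv
  rot[11] = yww$vzxvwwzyxvw
  rot[12] = ww$vzxvwwzyxvwy
  rot[13] = w$vzxvwwzyxvwyw
  rot[14] = $vzxvwwzyxvwyww
Sorted (with $ < everything):
  sorted[0] = $vzxvwwzyxvwyww
  sorted[1] = vwwzyxvwyww$vzx
  sorted[2] = vwyww$vzxvwwzyx
  sorted[3] = vzxvwwzyxvwyww$
  sorted[4] = w$vzxvwwzyxvwyw
  sorted[5] = ww$vzxvwwzyxvwy
  sorted[6] = wwzyxvwyww$vzxv
  sorted[7] = wyww$vzxvwwzyxv
  sorted[8] = wzyxvwyww$vzxvw
  sorted[9] = xvwwzyxvwyww$vz
  sorted[10] = xvwyww$vzxvwwzy
  sorted[11] = yww$vzxvwwzyxvw
  sorted[12] = yxvwyww$vzxvwwz
  sorted[13] = zxvwwzyxvwyww$v
  sorted[14] = zyxvwyww$vzxvww
sorted[10] = xvwyww$vzxvwwzy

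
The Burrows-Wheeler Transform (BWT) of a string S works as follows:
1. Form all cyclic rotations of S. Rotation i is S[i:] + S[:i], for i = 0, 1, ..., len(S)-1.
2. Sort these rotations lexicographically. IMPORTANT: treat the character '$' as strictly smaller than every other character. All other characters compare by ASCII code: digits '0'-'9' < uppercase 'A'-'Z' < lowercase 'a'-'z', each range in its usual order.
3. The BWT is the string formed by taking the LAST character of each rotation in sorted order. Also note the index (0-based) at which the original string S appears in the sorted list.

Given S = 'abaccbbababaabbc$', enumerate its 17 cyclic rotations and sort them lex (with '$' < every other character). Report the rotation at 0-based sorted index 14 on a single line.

All 17 rotations (rotation i = S[i:]+S[:i]):
  rot[0] = abaccbbababaabbc$
  rot[1] = baccbbababaabbc$a
  rot[2] = accbbababaabbc$ab
  rot[3] = ccbbababaabbc$aba
  rot[4] = cbbababaabbc$abac
  rot[5] = bbababaabbc$abacc
  rot[6] = bababaabbc$abaccb
  rot[7] = ababaabbc$abaccbb
  rot[8] = babaabbc$abaccbba
  rot[9] = abaabbc$abaccbbab
  rot[10] = baabbc$abaccbbaba
  rot[11] = aabbc$abaccbbabab
  rot[12] = abbc$abaccbbababa
  rot[13] = bbc$abaccbbababaa
  rot[14] = bc$abaccbbababaab
  rot[15] = c$abaccbbababaabb
  rot[16] = $abaccbbababaabbc
Sorted (with $ < everything):
  sorted[0] = $abaccbbababaabbc
  sorted[1] = aabbc$abaccbbabab
  sorted[2] = abaabbc$abaccbbab
  sorted[3] = ababaabbc$abaccbb
  sorted[4] = abaccbbababaabbc$
  sorted[5] = abbc$abaccbbababa
  sorted[6] = accbbababaabbc$ab
  sorted[7] = baabbc$abaccbbaba
  sorted[8] = babaabbc$abaccbba
  sorted[9] = bababaabbc$abaccb
  sorted[10] = baccbbababaabbc$a
  sorted[11] = bbababaabbc$abacc
  sorted[12] = bbc$abaccbbababaa
  sorted[13] = bc$abaccbbababaab
  sorted[14] = c$abaccbbababaabb
  sorted[15] = cbbababaabbc$abac
  sorted[16] = ccbbababaabbc$aba
sorted[14] = c$abaccbbababaabb

Answer: c$abaccbbababaabb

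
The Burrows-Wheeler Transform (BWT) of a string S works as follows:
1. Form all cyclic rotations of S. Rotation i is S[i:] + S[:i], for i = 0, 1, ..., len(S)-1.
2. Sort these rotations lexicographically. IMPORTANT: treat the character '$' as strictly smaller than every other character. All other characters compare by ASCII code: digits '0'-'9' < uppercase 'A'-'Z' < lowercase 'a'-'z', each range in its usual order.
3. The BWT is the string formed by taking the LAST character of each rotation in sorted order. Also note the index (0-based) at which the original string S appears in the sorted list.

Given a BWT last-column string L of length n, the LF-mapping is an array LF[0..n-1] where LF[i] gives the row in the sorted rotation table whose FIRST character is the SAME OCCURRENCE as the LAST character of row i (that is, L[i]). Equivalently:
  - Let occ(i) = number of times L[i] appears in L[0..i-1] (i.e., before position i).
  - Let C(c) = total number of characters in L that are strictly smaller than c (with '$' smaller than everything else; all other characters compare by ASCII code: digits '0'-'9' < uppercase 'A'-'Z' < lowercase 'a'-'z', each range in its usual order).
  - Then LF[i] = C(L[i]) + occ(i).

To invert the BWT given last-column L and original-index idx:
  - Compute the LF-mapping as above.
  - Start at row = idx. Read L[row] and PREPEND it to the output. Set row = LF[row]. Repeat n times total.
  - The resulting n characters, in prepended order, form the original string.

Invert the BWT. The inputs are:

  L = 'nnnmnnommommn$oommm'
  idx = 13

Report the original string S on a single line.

LF mapping: 9 10 11 1 12 13 15 2 3 16 4 5 14 0 17 18 6 7 8
Walk LF starting at row 13, prepending L[row]:
  step 1: row=13, L[13]='$', prepend. Next row=LF[13]=0
  step 2: row=0, L[0]='n', prepend. Next row=LF[0]=9
  step 3: row=9, L[9]='o', prepend. Next row=LF[9]=16
  step 4: row=16, L[16]='m', prepend. Next row=LF[16]=6
  step 5: row=6, L[6]='o', prepend. Next row=LF[6]=15
  step 6: row=15, L[15]='o', prepend. Next row=LF[15]=18
  step 7: row=18, L[18]='m', prepend. Next row=LF[18]=8
  step 8: row=8, L[8]='m', prepend. Next row=LF[8]=3
  step 9: row=3, L[3]='m', prepend. Next row=LF[3]=1
  step 10: row=1, L[1]='n', prepend. Next row=LF[1]=10
  step 11: row=10, L[10]='m', prepend. Next row=LF[10]=4
  step 12: row=4, L[4]='n', prepend. Next row=LF[4]=12
  step 13: row=12, L[12]='n', prepend. Next row=LF[12]=14
  step 14: row=14, L[14]='o', prepend. Next row=LF[14]=17
  step 15: row=17, L[17]='m', prepend. Next row=LF[17]=7
  step 16: row=7, L[7]='m', prepend. Next row=LF[7]=2
  step 17: row=2, L[2]='n', prepend. Next row=LF[2]=11
  step 18: row=11, L[11]='m', prepend. Next row=LF[11]=5
  step 19: row=5, L[5]='n', prepend. Next row=LF[5]=13
Reversed output: nmnmmonnmnmmmoomon$

Answer: nmnmmonnmnmmmoomon$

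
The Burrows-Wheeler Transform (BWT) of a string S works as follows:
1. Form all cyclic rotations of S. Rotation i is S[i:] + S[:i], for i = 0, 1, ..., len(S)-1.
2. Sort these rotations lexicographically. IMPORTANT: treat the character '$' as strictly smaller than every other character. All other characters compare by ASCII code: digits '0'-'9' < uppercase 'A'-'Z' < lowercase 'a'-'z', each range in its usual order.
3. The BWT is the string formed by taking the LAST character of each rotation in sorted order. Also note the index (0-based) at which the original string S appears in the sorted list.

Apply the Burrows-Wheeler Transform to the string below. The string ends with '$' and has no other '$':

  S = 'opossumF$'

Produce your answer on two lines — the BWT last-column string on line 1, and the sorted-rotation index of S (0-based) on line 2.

All 9 rotations (rotation i = S[i:]+S[:i]):
  rot[0] = opossumF$
  rot[1] = possumF$o
  rot[2] = ossumF$op
  rot[3] = ssumF$opo
  rot[4] = sumF$opos
  rot[5] = umF$oposs
  rot[6] = mF$opossu
  rot[7] = F$opossum
  rot[8] = $opossumF
Sorted (with $ < everything):
  sorted[0] = $opossumF  (last char: 'F')
  sorted[1] = F$opossum  (last char: 'm')
  sorted[2] = mF$opossu  (last char: 'u')
  sorted[3] = opossumF$  (last char: '$')
  sorted[4] = ossumF$op  (last char: 'p')
  sorted[5] = possumF$o  (last char: 'o')
  sorted[6] = ssumF$opo  (last char: 'o')
  sorted[7] = sumF$opos  (last char: 's')
  sorted[8] = umF$oposs  (last char: 's')
Last column: Fmu$pooss
Original string S is at sorted index 3

Answer: Fmu$pooss
3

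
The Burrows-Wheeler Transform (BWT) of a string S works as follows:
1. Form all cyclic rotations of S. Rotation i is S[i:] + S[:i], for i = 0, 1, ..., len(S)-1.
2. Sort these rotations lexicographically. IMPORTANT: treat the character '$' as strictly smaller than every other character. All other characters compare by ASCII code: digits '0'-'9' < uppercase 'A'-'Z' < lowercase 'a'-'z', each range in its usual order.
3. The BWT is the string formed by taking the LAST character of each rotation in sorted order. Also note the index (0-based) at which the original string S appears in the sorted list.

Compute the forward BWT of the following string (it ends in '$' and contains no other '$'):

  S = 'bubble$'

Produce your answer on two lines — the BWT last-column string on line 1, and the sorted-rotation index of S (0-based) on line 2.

All 7 rotations (rotation i = S[i:]+S[:i]):
  rot[0] = bubble$
  rot[1] = ubble$b
  rot[2] = bble$bu
  rot[3] = ble$bub
  rot[4] = le$bubb
  rot[5] = e$bubbl
  rot[6] = $bubble
Sorted (with $ < everything):
  sorted[0] = $bubble  (last char: 'e')
  sorted[1] = bble$bu  (last char: 'u')
  sorted[2] = ble$bub  (last char: 'b')
  sorted[3] = bubble$  (last char: '$')
  sorted[4] = e$bubbl  (last char: 'l')
  sorted[5] = le$bubb  (last char: 'b')
  sorted[6] = ubble$b  (last char: 'b')
Last column: eub$lbb
Original string S is at sorted index 3

Answer: eub$lbb
3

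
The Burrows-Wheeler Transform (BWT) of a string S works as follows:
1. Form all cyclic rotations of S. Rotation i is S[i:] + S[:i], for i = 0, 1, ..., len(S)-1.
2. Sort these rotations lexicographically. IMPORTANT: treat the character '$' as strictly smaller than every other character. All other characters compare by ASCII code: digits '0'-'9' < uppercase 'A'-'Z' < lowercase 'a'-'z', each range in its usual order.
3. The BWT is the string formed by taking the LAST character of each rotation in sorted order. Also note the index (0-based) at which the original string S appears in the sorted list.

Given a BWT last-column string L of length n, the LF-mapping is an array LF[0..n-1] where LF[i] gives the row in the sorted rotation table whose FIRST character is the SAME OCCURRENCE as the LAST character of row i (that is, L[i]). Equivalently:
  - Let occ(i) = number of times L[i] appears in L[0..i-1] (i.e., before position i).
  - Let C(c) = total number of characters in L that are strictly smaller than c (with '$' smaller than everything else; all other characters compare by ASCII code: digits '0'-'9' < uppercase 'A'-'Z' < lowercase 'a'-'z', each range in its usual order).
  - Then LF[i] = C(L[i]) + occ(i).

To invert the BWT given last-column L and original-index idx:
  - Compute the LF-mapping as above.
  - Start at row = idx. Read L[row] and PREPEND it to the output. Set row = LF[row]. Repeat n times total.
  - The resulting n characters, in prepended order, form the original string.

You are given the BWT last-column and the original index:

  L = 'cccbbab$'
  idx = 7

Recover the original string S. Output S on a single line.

LF mapping: 5 6 7 2 3 1 4 0
Walk LF starting at row 7, prepending L[row]:
  step 1: row=7, L[7]='$', prepend. Next row=LF[7]=0
  step 2: row=0, L[0]='c', prepend. Next row=LF[0]=5
  step 3: row=5, L[5]='a', prepend. Next row=LF[5]=1
  step 4: row=1, L[1]='c', prepend. Next row=LF[1]=6
  step 5: row=6, L[6]='b', prepend. Next row=LF[6]=4
  step 6: row=4, L[4]='b', prepend. Next row=LF[4]=3
  step 7: row=3, L[3]='b', prepend. Next row=LF[3]=2
  step 8: row=2, L[2]='c', prepend. Next row=LF[2]=7
Reversed output: cbbbcac$

Answer: cbbbcac$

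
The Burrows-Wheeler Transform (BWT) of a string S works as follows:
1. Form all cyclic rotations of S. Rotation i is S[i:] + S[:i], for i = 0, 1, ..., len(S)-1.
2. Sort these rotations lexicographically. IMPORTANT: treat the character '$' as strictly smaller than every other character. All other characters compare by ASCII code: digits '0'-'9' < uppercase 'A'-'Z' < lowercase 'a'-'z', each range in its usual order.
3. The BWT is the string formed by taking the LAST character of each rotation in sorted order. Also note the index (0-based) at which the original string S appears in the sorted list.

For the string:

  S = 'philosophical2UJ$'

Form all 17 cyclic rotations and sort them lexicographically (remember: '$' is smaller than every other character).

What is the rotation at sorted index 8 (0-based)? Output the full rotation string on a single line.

All 17 rotations (rotation i = S[i:]+S[:i]):
  rot[0] = philosophical2UJ$
  rot[1] = hilosophical2UJ$p
  rot[2] = ilosophical2UJ$ph
  rot[3] = losophical2UJ$phi
  rot[4] = osophical2UJ$phil
  rot[5] = sophical2UJ$philo
  rot[6] = ophical2UJ$philos
  rot[7] = phical2UJ$philoso
  rot[8] = hical2UJ$philosop
  rot[9] = ical2UJ$philosoph
  rot[10] = cal2UJ$philosophi
  rot[11] = al2UJ$philosophic
  rot[12] = l2UJ$philosophica
  rot[13] = 2UJ$philosophical
  rot[14] = UJ$philosophical2
  rot[15] = J$philosophical2U
  rot[16] = $philosophical2UJ
Sorted (with $ < everything):
  sorted[0] = $philosophical2UJ
  sorted[1] = 2UJ$philosophical
  sorted[2] = J$philosophical2U
  sorted[3] = UJ$philosophical2
  sorted[4] = al2UJ$philosophic
  sorted[5] = cal2UJ$philosophi
  sorted[6] = hical2UJ$philosop
  sorted[7] = hilosophical2UJ$p
  sorted[8] = ical2UJ$philosoph
  sorted[9] = ilosophical2UJ$ph
  sorted[10] = l2UJ$philosophica
  sorted[11] = losophical2UJ$phi
  sorted[12] = ophical2UJ$philos
  sorted[13] = osophical2UJ$phil
  sorted[14] = phical2UJ$philoso
  sorted[15] = philosophical2UJ$
  sorted[16] = sophical2UJ$philo
sorted[8] = ical2UJ$philosoph

Answer: ical2UJ$philosoph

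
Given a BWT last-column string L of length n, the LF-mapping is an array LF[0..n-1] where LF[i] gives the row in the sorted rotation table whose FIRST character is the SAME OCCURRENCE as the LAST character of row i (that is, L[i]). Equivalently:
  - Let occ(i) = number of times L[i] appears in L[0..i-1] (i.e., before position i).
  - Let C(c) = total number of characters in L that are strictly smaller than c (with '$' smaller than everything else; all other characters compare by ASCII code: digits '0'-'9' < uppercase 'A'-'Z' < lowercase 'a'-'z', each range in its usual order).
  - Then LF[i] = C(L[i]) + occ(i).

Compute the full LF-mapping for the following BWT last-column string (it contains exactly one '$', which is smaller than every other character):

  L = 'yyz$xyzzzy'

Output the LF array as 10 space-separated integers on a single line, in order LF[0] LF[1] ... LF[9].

Answer: 2 3 6 0 1 4 7 8 9 5

Derivation:
Char counts: '$':1, 'x':1, 'y':4, 'z':4
C (first-col start): C('$')=0, C('x')=1, C('y')=2, C('z')=6
L[0]='y': occ=0, LF[0]=C('y')+0=2+0=2
L[1]='y': occ=1, LF[1]=C('y')+1=2+1=3
L[2]='z': occ=0, LF[2]=C('z')+0=6+0=6
L[3]='$': occ=0, LF[3]=C('$')+0=0+0=0
L[4]='x': occ=0, LF[4]=C('x')+0=1+0=1
L[5]='y': occ=2, LF[5]=C('y')+2=2+2=4
L[6]='z': occ=1, LF[6]=C('z')+1=6+1=7
L[7]='z': occ=2, LF[7]=C('z')+2=6+2=8
L[8]='z': occ=3, LF[8]=C('z')+3=6+3=9
L[9]='y': occ=3, LF[9]=C('y')+3=2+3=5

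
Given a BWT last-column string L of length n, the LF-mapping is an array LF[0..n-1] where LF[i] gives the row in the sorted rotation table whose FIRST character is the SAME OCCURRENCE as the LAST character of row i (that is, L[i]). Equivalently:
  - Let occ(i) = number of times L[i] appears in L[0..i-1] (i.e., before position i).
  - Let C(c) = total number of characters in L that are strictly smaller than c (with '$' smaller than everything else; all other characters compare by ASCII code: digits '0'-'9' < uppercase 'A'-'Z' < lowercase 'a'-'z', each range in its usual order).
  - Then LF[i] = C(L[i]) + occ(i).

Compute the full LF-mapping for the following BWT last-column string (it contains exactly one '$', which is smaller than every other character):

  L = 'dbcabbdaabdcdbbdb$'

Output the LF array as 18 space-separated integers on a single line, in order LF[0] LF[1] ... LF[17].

Char counts: '$':1, 'a':3, 'b':7, 'c':2, 'd':5
C (first-col start): C('$')=0, C('a')=1, C('b')=4, C('c')=11, C('d')=13
L[0]='d': occ=0, LF[0]=C('d')+0=13+0=13
L[1]='b': occ=0, LF[1]=C('b')+0=4+0=4
L[2]='c': occ=0, LF[2]=C('c')+0=11+0=11
L[3]='a': occ=0, LF[3]=C('a')+0=1+0=1
L[4]='b': occ=1, LF[4]=C('b')+1=4+1=5
L[5]='b': occ=2, LF[5]=C('b')+2=4+2=6
L[6]='d': occ=1, LF[6]=C('d')+1=13+1=14
L[7]='a': occ=1, LF[7]=C('a')+1=1+1=2
L[8]='a': occ=2, LF[8]=C('a')+2=1+2=3
L[9]='b': occ=3, LF[9]=C('b')+3=4+3=7
L[10]='d': occ=2, LF[10]=C('d')+2=13+2=15
L[11]='c': occ=1, LF[11]=C('c')+1=11+1=12
L[12]='d': occ=3, LF[12]=C('d')+3=13+3=16
L[13]='b': occ=4, LF[13]=C('b')+4=4+4=8
L[14]='b': occ=5, LF[14]=C('b')+5=4+5=9
L[15]='d': occ=4, LF[15]=C('d')+4=13+4=17
L[16]='b': occ=6, LF[16]=C('b')+6=4+6=10
L[17]='$': occ=0, LF[17]=C('$')+0=0+0=0

Answer: 13 4 11 1 5 6 14 2 3 7 15 12 16 8 9 17 10 0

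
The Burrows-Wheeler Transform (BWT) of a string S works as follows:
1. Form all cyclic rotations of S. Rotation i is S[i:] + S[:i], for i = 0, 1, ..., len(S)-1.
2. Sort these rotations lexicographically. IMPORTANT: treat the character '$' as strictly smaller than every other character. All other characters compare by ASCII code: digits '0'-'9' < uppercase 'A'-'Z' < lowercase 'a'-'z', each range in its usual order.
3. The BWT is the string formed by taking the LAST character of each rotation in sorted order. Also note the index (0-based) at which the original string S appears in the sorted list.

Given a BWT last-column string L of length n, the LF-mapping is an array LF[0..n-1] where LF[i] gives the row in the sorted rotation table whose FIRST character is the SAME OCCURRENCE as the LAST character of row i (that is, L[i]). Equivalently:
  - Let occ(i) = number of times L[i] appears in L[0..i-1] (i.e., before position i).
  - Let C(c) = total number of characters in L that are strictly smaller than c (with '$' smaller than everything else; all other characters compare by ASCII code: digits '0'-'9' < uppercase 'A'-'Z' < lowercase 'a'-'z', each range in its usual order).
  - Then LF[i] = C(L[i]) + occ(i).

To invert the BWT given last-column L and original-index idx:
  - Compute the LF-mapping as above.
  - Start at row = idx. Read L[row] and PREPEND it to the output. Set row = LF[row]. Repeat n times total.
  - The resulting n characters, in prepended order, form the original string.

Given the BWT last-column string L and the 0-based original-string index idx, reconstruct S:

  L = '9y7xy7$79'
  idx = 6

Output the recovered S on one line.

LF mapping: 4 7 1 6 8 2 0 3 5
Walk LF starting at row 6, prepending L[row]:
  step 1: row=6, L[6]='$', prepend. Next row=LF[6]=0
  step 2: row=0, L[0]='9', prepend. Next row=LF[0]=4
  step 3: row=4, L[4]='y', prepend. Next row=LF[4]=8
  step 4: row=8, L[8]='9', prepend. Next row=LF[8]=5
  step 5: row=5, L[5]='7', prepend. Next row=LF[5]=2
  step 6: row=2, L[2]='7', prepend. Next row=LF[2]=1
  step 7: row=1, L[1]='y', prepend. Next row=LF[1]=7
  step 8: row=7, L[7]='7', prepend. Next row=LF[7]=3
  step 9: row=3, L[3]='x', prepend. Next row=LF[3]=6
Reversed output: x7y779y9$

Answer: x7y779y9$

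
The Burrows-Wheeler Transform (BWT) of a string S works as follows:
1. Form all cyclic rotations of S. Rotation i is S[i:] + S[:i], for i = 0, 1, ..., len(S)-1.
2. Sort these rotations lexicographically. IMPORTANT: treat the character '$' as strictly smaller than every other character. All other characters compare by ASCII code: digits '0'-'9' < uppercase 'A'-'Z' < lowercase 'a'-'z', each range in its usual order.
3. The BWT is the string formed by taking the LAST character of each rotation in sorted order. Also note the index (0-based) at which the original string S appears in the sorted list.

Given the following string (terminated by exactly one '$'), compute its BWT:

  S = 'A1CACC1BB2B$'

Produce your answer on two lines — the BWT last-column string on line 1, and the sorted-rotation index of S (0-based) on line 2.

Answer: BCAB$C2B1C1A
4

Derivation:
All 12 rotations (rotation i = S[i:]+S[:i]):
  rot[0] = A1CACC1BB2B$
  rot[1] = 1CACC1BB2B$A
  rot[2] = CACC1BB2B$A1
  rot[3] = ACC1BB2B$A1C
  rot[4] = CC1BB2B$A1CA
  rot[5] = C1BB2B$A1CAC
  rot[6] = 1BB2B$A1CACC
  rot[7] = BB2B$A1CACC1
  rot[8] = B2B$A1CACC1B
  rot[9] = 2B$A1CACC1BB
  rot[10] = B$A1CACC1BB2
  rot[11] = $A1CACC1BB2B
Sorted (with $ < everything):
  sorted[0] = $A1CACC1BB2B  (last char: 'B')
  sorted[1] = 1BB2B$A1CACC  (last char: 'C')
  sorted[2] = 1CACC1BB2B$A  (last char: 'A')
  sorted[3] = 2B$A1CACC1BB  (last char: 'B')
  sorted[4] = A1CACC1BB2B$  (last char: '$')
  sorted[5] = ACC1BB2B$A1C  (last char: 'C')
  sorted[6] = B$A1CACC1BB2  (last char: '2')
  sorted[7] = B2B$A1CACC1B  (last char: 'B')
  sorted[8] = BB2B$A1CACC1  (last char: '1')
  sorted[9] = C1BB2B$A1CAC  (last char: 'C')
  sorted[10] = CACC1BB2B$A1  (last char: '1')
  sorted[11] = CC1BB2B$A1CA  (last char: 'A')
Last column: BCAB$C2B1C1A
Original string S is at sorted index 4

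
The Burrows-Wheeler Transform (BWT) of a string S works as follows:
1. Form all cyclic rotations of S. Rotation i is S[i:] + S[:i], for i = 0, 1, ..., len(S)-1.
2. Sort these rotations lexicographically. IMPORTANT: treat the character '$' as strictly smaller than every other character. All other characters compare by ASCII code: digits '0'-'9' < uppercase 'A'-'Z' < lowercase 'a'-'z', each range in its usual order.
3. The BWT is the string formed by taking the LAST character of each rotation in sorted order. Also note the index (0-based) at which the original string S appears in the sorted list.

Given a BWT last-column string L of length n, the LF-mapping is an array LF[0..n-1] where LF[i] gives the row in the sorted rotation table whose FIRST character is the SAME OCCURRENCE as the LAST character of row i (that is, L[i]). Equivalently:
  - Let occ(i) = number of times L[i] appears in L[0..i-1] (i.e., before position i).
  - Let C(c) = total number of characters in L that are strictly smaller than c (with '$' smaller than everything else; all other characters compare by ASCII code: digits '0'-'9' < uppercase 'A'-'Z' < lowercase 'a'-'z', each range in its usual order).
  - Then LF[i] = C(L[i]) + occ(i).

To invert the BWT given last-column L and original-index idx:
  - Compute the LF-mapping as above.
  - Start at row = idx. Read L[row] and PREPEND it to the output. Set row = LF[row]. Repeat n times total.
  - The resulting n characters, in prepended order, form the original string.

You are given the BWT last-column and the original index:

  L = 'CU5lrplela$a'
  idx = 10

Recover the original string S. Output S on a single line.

LF mapping: 2 3 1 7 11 10 8 6 9 4 0 5
Walk LF starting at row 10, prepending L[row]:
  step 1: row=10, L[10]='$', prepend. Next row=LF[10]=0
  step 2: row=0, L[0]='C', prepend. Next row=LF[0]=2
  step 3: row=2, L[2]='5', prepend. Next row=LF[2]=1
  step 4: row=1, L[1]='U', prepend. Next row=LF[1]=3
  step 5: row=3, L[3]='l', prepend. Next row=LF[3]=7
  step 6: row=7, L[7]='e', prepend. Next row=LF[7]=6
  step 7: row=6, L[6]='l', prepend. Next row=LF[6]=8
  step 8: row=8, L[8]='l', prepend. Next row=LF[8]=9
  step 9: row=9, L[9]='a', prepend. Next row=LF[9]=4
  step 10: row=4, L[4]='r', prepend. Next row=LF[4]=11
  step 11: row=11, L[11]='a', prepend. Next row=LF[11]=5
  step 12: row=5, L[5]='p', prepend. Next row=LF[5]=10
Reversed output: parallelU5C$

Answer: parallelU5C$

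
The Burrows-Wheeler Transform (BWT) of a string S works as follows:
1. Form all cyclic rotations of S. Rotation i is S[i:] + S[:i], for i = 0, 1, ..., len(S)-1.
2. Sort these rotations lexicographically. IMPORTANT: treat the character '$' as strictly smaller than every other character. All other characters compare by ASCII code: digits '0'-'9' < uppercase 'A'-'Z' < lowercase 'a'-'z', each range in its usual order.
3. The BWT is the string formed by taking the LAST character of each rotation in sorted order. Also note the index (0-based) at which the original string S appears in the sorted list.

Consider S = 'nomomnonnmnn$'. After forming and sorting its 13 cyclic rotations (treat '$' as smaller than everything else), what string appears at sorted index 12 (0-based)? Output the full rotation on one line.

Answer: onnmnn$nomomn

Derivation:
All 13 rotations (rotation i = S[i:]+S[:i]):
  rot[0] = nomomnonnmnn$
  rot[1] = omomnonnmnn$n
  rot[2] = momnonnmnn$no
  rot[3] = omnonnmnn$nom
  rot[4] = mnonnmnn$nomo
  rot[5] = nonnmnn$nomom
  rot[6] = onnmnn$nomomn
  rot[7] = nnmnn$nomomno
  rot[8] = nmnn$nomomnon
  rot[9] = mnn$nomomnonn
  rot[10] = nn$nomomnonnm
  rot[11] = n$nomomnonnmn
  rot[12] = $nomomnonnmnn
Sorted (with $ < everything):
  sorted[0] = $nomomnonnmnn
  sorted[1] = mnn$nomomnonn
  sorted[2] = mnonnmnn$nomo
  sorted[3] = momnonnmnn$no
  sorted[4] = n$nomomnonnmn
  sorted[5] = nmnn$nomomnon
  sorted[6] = nn$nomomnonnm
  sorted[7] = nnmnn$nomomno
  sorted[8] = nomomnonnmnn$
  sorted[9] = nonnmnn$nomom
  sorted[10] = omnonnmnn$nom
  sorted[11] = omomnonnmnn$n
  sorted[12] = onnmnn$nomomn
sorted[12] = onnmnn$nomomn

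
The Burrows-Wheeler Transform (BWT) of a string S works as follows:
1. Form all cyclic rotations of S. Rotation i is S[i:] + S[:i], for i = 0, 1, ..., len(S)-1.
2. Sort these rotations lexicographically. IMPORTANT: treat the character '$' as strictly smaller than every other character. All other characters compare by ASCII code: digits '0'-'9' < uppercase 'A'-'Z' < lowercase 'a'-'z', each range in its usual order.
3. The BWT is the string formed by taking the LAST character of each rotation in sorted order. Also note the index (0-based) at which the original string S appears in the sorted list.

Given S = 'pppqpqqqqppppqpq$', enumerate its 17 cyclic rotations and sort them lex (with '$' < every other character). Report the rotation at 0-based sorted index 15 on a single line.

All 17 rotations (rotation i = S[i:]+S[:i]):
  rot[0] = pppqpqqqqppppqpq$
  rot[1] = ppqpqqqqppppqpq$p
  rot[2] = pqpqqqqppppqpq$pp
  rot[3] = qpqqqqppppqpq$ppp
  rot[4] = pqqqqppppqpq$pppq
  rot[5] = qqqqppppqpq$pppqp
  rot[6] = qqqppppqpq$pppqpq
  rot[7] = qqppppqpq$pppqpqq
  rot[8] = qppppqpq$pppqpqqq
  rot[9] = ppppqpq$pppqpqqqq
  rot[10] = pppqpq$pppqpqqqqp
  rot[11] = ppqpq$pppqpqqqqpp
  rot[12] = pqpq$pppqpqqqqppp
  rot[13] = qpq$pppqpqqqqpppp
  rot[14] = pq$pppqpqqqqppppq
  rot[15] = q$pppqpqqqqppppqp
  rot[16] = $pppqpqqqqppppqpq
Sorted (with $ < everything):
  sorted[0] = $pppqpqqqqppppqpq
  sorted[1] = ppppqpq$pppqpqqqq
  sorted[2] = pppqpq$pppqpqqqqp
  sorted[3] = pppqpqqqqppppqpq$
  sorted[4] = ppqpq$pppqpqqqqpp
  sorted[5] = ppqpqqqqppppqpq$p
  sorted[6] = pq$pppqpqqqqppppq
  sorted[7] = pqpq$pppqpqqqqppp
  sorted[8] = pqpqqqqppppqpq$pp
  sorted[9] = pqqqqppppqpq$pppq
  sorted[10] = q$pppqpqqqqppppqp
  sorted[11] = qppppqpq$pppqpqqq
  sorted[12] = qpq$pppqpqqqqpppp
  sorted[13] = qpqqqqppppqpq$ppp
  sorted[14] = qqppppqpq$pppqpqq
  sorted[15] = qqqppppqpq$pppqpq
  sorted[16] = qqqqppppqpq$pppqp
sorted[15] = qqqppppqpq$pppqpq

Answer: qqqppppqpq$pppqpq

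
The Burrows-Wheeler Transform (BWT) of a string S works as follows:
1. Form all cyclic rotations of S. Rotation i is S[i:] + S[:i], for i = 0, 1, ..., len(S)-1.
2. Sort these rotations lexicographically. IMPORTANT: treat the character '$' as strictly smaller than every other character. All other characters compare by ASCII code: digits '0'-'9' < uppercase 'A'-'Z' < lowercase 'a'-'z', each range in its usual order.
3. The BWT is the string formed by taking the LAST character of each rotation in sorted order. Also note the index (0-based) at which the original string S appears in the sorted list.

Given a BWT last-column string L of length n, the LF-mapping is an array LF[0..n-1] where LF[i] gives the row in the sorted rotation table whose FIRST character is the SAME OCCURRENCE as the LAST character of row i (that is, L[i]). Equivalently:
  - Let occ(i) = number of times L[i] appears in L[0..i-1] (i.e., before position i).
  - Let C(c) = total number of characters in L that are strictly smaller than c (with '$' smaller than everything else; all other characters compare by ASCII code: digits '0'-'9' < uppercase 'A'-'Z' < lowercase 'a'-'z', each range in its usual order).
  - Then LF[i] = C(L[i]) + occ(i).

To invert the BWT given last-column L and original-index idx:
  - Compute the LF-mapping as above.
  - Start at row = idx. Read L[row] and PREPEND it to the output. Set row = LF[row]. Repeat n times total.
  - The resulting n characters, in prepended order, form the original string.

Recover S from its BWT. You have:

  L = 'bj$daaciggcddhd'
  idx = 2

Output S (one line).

LF mapping: 3 14 0 6 1 2 4 13 10 11 5 7 8 12 9
Walk LF starting at row 2, prepending L[row]:
  step 1: row=2, L[2]='$', prepend. Next row=LF[2]=0
  step 2: row=0, L[0]='b', prepend. Next row=LF[0]=3
  step 3: row=3, L[3]='d', prepend. Next row=LF[3]=6
  step 4: row=6, L[6]='c', prepend. Next row=LF[6]=4
  step 5: row=4, L[4]='a', prepend. Next row=LF[4]=1
  step 6: row=1, L[1]='j', prepend. Next row=LF[1]=14
  step 7: row=14, L[14]='d', prepend. Next row=LF[14]=9
  step 8: row=9, L[9]='g', prepend. Next row=LF[9]=11
  step 9: row=11, L[11]='d', prepend. Next row=LF[11]=7
  step 10: row=7, L[7]='i', prepend. Next row=LF[7]=13
  step 11: row=13, L[13]='h', prepend. Next row=LF[13]=12
  step 12: row=12, L[12]='d', prepend. Next row=LF[12]=8
  step 13: row=8, L[8]='g', prepend. Next row=LF[8]=10
  step 14: row=10, L[10]='c', prepend. Next row=LF[10]=5
  step 15: row=5, L[5]='a', prepend. Next row=LF[5]=2
Reversed output: acgdhidgdjacdb$

Answer: acgdhidgdjacdb$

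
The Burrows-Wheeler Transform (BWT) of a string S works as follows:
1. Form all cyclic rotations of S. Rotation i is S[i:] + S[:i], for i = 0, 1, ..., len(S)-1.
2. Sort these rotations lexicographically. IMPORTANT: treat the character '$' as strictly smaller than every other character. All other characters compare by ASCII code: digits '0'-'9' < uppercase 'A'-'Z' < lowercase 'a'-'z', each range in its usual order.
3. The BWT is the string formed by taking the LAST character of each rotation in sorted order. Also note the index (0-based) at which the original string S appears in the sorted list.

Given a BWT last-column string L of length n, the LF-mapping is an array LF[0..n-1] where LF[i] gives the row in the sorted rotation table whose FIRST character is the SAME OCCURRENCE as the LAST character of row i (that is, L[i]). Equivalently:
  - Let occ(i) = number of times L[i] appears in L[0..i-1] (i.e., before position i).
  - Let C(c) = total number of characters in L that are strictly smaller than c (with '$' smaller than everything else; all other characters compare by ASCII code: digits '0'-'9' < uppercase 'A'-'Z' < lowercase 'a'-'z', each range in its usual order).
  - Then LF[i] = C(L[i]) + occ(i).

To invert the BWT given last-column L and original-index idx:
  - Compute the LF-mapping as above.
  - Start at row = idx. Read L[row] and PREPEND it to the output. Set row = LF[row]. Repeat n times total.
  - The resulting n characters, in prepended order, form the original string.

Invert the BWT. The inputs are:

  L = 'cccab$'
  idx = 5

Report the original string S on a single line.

LF mapping: 3 4 5 1 2 0
Walk LF starting at row 5, prepending L[row]:
  step 1: row=5, L[5]='$', prepend. Next row=LF[5]=0
  step 2: row=0, L[0]='c', prepend. Next row=LF[0]=3
  step 3: row=3, L[3]='a', prepend. Next row=LF[3]=1
  step 4: row=1, L[1]='c', prepend. Next row=LF[1]=4
  step 5: row=4, L[4]='b', prepend. Next row=LF[4]=2
  step 6: row=2, L[2]='c', prepend. Next row=LF[2]=5
Reversed output: cbcac$

Answer: cbcac$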